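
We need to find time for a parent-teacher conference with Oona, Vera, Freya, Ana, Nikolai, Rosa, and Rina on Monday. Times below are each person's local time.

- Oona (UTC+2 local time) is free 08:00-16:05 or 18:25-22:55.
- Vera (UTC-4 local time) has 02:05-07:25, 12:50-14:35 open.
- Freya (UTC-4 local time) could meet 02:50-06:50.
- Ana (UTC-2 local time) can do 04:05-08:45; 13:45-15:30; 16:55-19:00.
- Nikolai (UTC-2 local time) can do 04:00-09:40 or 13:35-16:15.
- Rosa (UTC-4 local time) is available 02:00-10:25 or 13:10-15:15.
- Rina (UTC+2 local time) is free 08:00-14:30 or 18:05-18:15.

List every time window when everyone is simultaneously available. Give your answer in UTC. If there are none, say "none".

Oona in UTC: 06:00-14:05, 16:25-20:55 (subtract 2h to convert from UTC+2).
Vera in UTC: 06:05-11:25, 16:50-18:35 (add 4h to convert from UTC-4).
Freya in UTC: 06:50-10:50 (add 4h to convert from UTC-4).
Ana in UTC: 06:05-10:45, 15:45-17:30, 18:55-21:00 (add 2h to convert from UTC-2).
Nikolai in UTC: 06:00-11:40, 15:35-18:15 (add 2h to convert from UTC-2).
Rosa in UTC: 06:00-14:25, 17:10-19:15 (add 4h to convert from UTC-4).
Rina in UTC: 06:00-12:30, 16:05-16:15 (subtract 2h to convert from UTC+2).
Oona ∩ Vera: 06:05-11:25, 16:50-18:35.
Oona ∩ Vera ∩ Freya: 06:50-10:50.
Oona ∩ Vera ∩ Freya ∩ Ana: 06:50-10:45.
Oona ∩ Vera ∩ Freya ∩ Ana ∩ Nikolai: 06:50-10:45.
Oona ∩ Vera ∩ Freya ∩ Ana ∩ Nikolai ∩ Rosa: 06:50-10:45.
Oona ∩ Vera ∩ Freya ∩ Ana ∩ Nikolai ∩ Rosa ∩ Rina: 06:50-10:45.

06:50-10:45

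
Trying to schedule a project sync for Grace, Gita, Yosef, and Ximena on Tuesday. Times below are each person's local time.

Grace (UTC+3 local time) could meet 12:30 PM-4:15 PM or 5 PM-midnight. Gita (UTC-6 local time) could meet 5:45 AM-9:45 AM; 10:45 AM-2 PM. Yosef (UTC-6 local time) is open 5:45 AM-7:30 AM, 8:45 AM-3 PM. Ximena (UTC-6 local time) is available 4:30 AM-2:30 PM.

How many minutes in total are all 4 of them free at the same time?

Grace in UTC: 09:30-13:15, 14:00-21:00 (subtract 3h to convert from UTC+3).
Gita in UTC: 11:45-15:45, 16:45-20:00 (add 6h to convert from UTC-6).
Yosef in UTC: 11:45-13:30, 14:45-21:00 (add 6h to convert from UTC-6).
Ximena in UTC: 10:30-20:30 (add 6h to convert from UTC-6).
Grace ∩ Gita: 11:45-13:15, 14:00-15:45, 16:45-20:00.
Grace ∩ Gita ∩ Yosef: 11:45-13:15, 14:45-15:45, 16:45-20:00.
Grace ∩ Gita ∩ Yosef ∩ Ximena: 11:45-13:15, 14:45-15:45, 16:45-20:00.
Summing the common windows: 90 + 60 + 195 = 345 minutes.

345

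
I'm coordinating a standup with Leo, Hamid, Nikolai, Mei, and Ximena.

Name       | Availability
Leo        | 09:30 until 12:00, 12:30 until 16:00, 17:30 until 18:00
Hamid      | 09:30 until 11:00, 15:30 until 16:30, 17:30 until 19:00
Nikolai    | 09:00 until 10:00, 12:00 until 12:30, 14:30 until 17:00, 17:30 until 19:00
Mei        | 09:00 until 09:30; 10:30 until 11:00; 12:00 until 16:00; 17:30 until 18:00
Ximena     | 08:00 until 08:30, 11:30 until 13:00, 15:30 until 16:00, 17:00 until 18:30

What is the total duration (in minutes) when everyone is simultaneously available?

60

Leo ∩ Hamid: 09:30-11:00, 15:30-16:00, 17:30-18:00.
Leo ∩ Hamid ∩ Nikolai: 09:30-10:00, 15:30-16:00, 17:30-18:00.
Leo ∩ Hamid ∩ Nikolai ∩ Mei: 15:30-16:00, 17:30-18:00.
Leo ∩ Hamid ∩ Nikolai ∩ Mei ∩ Ximena: 15:30-16:00, 17:30-18:00.
Those are the intersection windows.
Summing the common windows: 30 + 30 = 60 minutes.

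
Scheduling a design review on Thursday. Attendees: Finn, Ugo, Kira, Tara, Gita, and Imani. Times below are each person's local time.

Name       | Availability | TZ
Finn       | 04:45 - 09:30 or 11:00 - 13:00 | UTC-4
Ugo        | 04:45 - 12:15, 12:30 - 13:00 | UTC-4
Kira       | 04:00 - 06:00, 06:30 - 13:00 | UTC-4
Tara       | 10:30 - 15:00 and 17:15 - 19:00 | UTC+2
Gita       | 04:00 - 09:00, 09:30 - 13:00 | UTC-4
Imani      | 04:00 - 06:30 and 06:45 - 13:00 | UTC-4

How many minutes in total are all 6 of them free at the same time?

Finn in UTC: 08:45-13:30, 15:00-17:00 (add 4h to convert from UTC-4).
Ugo in UTC: 08:45-16:15, 16:30-17:00 (add 4h to convert from UTC-4).
Kira in UTC: 08:00-10:00, 10:30-17:00 (add 4h to convert from UTC-4).
Tara in UTC: 08:30-13:00, 15:15-17:00 (subtract 2h to convert from UTC+2).
Gita in UTC: 08:00-13:00, 13:30-17:00 (add 4h to convert from UTC-4).
Imani in UTC: 08:00-10:30, 10:45-17:00 (add 4h to convert from UTC-4).
Finn ∩ Ugo: 08:45-13:30, 15:00-16:15, 16:30-17:00.
Finn ∩ Ugo ∩ Kira: 08:45-10:00, 10:30-13:30, 15:00-16:15, 16:30-17:00.
Finn ∩ Ugo ∩ Kira ∩ Tara: 08:45-10:00, 10:30-13:00, 15:15-16:15, 16:30-17:00.
Finn ∩ Ugo ∩ Kira ∩ Tara ∩ Gita: 08:45-10:00, 10:30-13:00, 15:15-16:15, 16:30-17:00.
Finn ∩ Ugo ∩ Kira ∩ Tara ∩ Gita ∩ Imani: 08:45-10:00, 10:45-13:00, 15:15-16:15, 16:30-17:00.
Summing the common windows: 75 + 135 + 60 + 30 = 300 minutes.

300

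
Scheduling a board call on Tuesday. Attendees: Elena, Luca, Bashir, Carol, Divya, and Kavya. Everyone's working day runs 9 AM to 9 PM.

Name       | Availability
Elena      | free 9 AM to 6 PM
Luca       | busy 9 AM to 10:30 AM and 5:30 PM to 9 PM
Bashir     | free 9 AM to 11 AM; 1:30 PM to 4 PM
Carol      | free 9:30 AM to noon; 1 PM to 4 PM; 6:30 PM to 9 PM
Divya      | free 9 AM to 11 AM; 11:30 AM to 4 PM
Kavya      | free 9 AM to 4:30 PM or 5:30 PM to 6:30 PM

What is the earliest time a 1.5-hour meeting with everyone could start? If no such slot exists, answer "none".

Elena free: 09:00-18:00.
Luca free: 10:30-17:30 (invert busy blocks within the working day).
Bashir free: 09:00-11:00, 13:30-16:00.
Carol free: 09:30-12:00, 13:00-16:00, 18:30-21:00.
Divya free: 09:00-11:00, 11:30-16:00.
Kavya free: 09:00-16:30, 17:30-18:30.
Elena ∩ Luca: 10:30-17:30.
Elena ∩ Luca ∩ Bashir: 10:30-11:00, 13:30-16:00.
Elena ∩ Luca ∩ Bashir ∩ Carol: 10:30-11:00, 13:30-16:00.
Elena ∩ Luca ∩ Bashir ∩ Carol ∩ Divya: 10:30-11:00, 13:30-16:00.
Elena ∩ Luca ∩ Bashir ∩ Carol ∩ Divya ∩ Kavya: 10:30-11:00, 13:30-16:00.
Those are the intersection windows.
The first common window of at least 90 minutes is 13:30-16:00, so the earliest start is 13:30.

13:30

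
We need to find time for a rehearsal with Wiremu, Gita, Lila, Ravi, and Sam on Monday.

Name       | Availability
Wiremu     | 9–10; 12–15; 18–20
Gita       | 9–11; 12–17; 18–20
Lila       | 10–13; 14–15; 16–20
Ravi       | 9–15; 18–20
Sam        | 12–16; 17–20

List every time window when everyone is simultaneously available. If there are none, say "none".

12:00-13:00, 14:00-15:00, 18:00-20:00

Wiremu ∩ Gita: 09:00-10:00, 12:00-15:00, 18:00-20:00.
Wiremu ∩ Gita ∩ Lila: 12:00-13:00, 14:00-15:00, 18:00-20:00.
Wiremu ∩ Gita ∩ Lila ∩ Ravi: 12:00-13:00, 14:00-15:00, 18:00-20:00.
Wiremu ∩ Gita ∩ Lila ∩ Ravi ∩ Sam: 12:00-13:00, 14:00-15:00, 18:00-20:00.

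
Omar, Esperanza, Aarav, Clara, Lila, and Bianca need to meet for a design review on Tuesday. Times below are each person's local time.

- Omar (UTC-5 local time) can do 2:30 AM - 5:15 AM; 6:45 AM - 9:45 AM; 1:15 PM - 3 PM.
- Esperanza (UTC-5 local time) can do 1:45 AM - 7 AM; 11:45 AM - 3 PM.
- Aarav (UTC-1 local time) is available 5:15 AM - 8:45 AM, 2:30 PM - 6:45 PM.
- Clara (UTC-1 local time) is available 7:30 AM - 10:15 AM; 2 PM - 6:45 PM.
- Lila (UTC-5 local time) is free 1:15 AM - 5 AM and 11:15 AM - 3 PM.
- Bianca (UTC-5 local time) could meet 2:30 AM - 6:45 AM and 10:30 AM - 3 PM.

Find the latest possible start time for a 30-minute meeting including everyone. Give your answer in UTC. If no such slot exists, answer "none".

19:15

Omar in UTC: 07:30-10:15, 11:45-14:45, 18:15-20:00 (add 5h to convert from UTC-5).
Esperanza in UTC: 06:45-12:00, 16:45-20:00 (add 5h to convert from UTC-5).
Aarav in UTC: 06:15-09:45, 15:30-19:45 (add 1h to convert from UTC-1).
Clara in UTC: 08:30-11:15, 15:00-19:45 (add 1h to convert from UTC-1).
Lila in UTC: 06:15-10:00, 16:15-20:00 (add 5h to convert from UTC-5).
Bianca in UTC: 07:30-11:45, 15:30-20:00 (add 5h to convert from UTC-5).
Omar ∩ Esperanza: 07:30-10:15, 11:45-12:00, 18:15-20:00.
Omar ∩ Esperanza ∩ Aarav: 07:30-09:45, 18:15-19:45.
Omar ∩ Esperanza ∩ Aarav ∩ Clara: 08:30-09:45, 18:15-19:45.
Omar ∩ Esperanza ∩ Aarav ∩ Clara ∩ Lila: 08:30-09:45, 18:15-19:45.
Omar ∩ Esperanza ∩ Aarav ∩ Clara ∩ Lila ∩ Bianca: 08:30-09:45, 18:15-19:45.
The last common window of at least 30 minutes is 18:15-19:45; a 30-minute meeting can start as late as 19:15 and still end by 19:45.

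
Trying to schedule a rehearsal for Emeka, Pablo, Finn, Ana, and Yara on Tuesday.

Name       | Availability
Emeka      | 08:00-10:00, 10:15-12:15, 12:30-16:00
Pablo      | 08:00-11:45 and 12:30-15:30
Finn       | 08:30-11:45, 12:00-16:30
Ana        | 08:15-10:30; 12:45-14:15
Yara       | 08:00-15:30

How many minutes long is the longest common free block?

Emeka ∩ Pablo: 08:00-10:00, 10:15-11:45, 12:30-15:30.
Emeka ∩ Pablo ∩ Finn: 08:30-10:00, 10:15-11:45, 12:30-15:30.
Emeka ∩ Pablo ∩ Finn ∩ Ana: 08:30-10:00, 10:15-10:30, 12:45-14:15.
Emeka ∩ Pablo ∩ Finn ∩ Ana ∩ Yara: 08:30-10:00, 10:15-10:30, 12:45-14:15.
Those are the intersection windows.
The longest is 08:30-10:00 at 90 minutes.

90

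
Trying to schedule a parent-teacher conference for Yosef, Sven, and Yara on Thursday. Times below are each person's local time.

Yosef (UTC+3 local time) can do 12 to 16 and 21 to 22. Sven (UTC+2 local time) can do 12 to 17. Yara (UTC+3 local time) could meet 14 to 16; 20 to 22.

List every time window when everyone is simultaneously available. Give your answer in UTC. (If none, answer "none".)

Yosef in UTC: 09:00-13:00, 18:00-19:00 (subtract 3h to convert from UTC+3).
Sven in UTC: 10:00-15:00 (subtract 2h to convert from UTC+2).
Yara in UTC: 11:00-13:00, 17:00-19:00 (subtract 3h to convert from UTC+3).
Yosef ∩ Sven: 10:00-13:00.
Yosef ∩ Sven ∩ Yara: 11:00-13:00.

11:00-13:00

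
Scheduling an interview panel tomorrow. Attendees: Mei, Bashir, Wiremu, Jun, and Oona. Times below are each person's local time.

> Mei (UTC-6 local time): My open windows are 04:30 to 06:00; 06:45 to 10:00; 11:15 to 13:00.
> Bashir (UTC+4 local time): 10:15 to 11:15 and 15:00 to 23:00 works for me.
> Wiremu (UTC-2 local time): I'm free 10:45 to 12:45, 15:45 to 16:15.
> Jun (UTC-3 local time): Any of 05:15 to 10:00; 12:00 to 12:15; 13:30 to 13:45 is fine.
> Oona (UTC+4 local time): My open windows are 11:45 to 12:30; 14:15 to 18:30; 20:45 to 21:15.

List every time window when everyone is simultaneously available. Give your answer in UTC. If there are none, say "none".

12:45-13:00

Mei in UTC: 10:30-12:00, 12:45-16:00, 17:15-19:00 (add 6h to convert from UTC-6).
Bashir in UTC: 06:15-07:15, 11:00-19:00 (subtract 4h to convert from UTC+4).
Wiremu in UTC: 12:45-14:45, 17:45-18:15 (add 2h to convert from UTC-2).
Jun in UTC: 08:15-13:00, 15:00-15:15, 16:30-16:45 (add 3h to convert from UTC-3).
Oona in UTC: 07:45-08:30, 10:15-14:30, 16:45-17:15 (subtract 4h to convert from UTC+4).
Mei ∩ Bashir: 11:00-12:00, 12:45-16:00, 17:15-19:00.
Mei ∩ Bashir ∩ Wiremu: 12:45-14:45, 17:45-18:15.
Mei ∩ Bashir ∩ Wiremu ∩ Jun: 12:45-13:00.
Mei ∩ Bashir ∩ Wiremu ∩ Jun ∩ Oona: 12:45-13:00.
Those are the intersection windows.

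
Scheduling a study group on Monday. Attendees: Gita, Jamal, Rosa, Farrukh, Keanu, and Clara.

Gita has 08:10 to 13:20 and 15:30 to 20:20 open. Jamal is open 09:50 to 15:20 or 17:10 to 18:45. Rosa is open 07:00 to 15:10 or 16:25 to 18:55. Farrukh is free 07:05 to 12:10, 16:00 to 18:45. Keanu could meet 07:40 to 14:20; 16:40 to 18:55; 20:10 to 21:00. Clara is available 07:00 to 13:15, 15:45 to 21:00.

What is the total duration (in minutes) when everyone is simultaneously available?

Gita ∩ Jamal: 09:50-13:20, 17:10-18:45.
Gita ∩ Jamal ∩ Rosa: 09:50-13:20, 17:10-18:45.
Gita ∩ Jamal ∩ Rosa ∩ Farrukh: 09:50-12:10, 17:10-18:45.
Gita ∩ Jamal ∩ Rosa ∩ Farrukh ∩ Keanu: 09:50-12:10, 17:10-18:45.
Gita ∩ Jamal ∩ Rosa ∩ Farrukh ∩ Keanu ∩ Clara: 09:50-12:10, 17:10-18:45.
Summing the common windows: 140 + 95 = 235 minutes.

235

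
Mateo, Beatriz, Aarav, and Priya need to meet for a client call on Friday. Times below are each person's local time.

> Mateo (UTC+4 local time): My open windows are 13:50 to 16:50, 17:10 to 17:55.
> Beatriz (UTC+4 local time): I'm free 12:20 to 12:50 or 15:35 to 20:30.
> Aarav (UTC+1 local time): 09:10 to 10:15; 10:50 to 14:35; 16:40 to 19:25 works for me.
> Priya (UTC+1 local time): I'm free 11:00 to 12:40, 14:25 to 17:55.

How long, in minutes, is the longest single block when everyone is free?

Mateo in UTC: 09:50-12:50, 13:10-13:55 (subtract 4h to convert from UTC+4).
Beatriz in UTC: 08:20-08:50, 11:35-16:30 (subtract 4h to convert from UTC+4).
Aarav in UTC: 08:10-09:15, 09:50-13:35, 15:40-18:25 (subtract 1h to convert from UTC+1).
Priya in UTC: 10:00-11:40, 13:25-16:55 (subtract 1h to convert from UTC+1).
Mateo ∩ Beatriz: 11:35-12:50, 13:10-13:55.
Mateo ∩ Beatriz ∩ Aarav: 11:35-12:50, 13:10-13:35.
Mateo ∩ Beatriz ∩ Aarav ∩ Priya: 11:35-11:40, 13:25-13:35.
The longest is 13:25-13:35 at 10 minutes.

10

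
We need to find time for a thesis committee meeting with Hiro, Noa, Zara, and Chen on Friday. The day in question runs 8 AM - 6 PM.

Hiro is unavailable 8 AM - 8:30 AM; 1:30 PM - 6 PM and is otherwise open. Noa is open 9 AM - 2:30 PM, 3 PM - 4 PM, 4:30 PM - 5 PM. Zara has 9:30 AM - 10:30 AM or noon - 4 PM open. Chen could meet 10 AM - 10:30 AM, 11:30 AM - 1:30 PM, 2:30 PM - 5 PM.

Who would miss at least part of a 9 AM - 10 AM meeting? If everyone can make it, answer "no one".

Hiro free: 08:30-13:30 (invert busy blocks within the working day).
Noa free: 09:00-14:30, 15:00-16:00, 16:30-17:00.
Zara free: 09:30-10:30, 12:00-16:00.
Chen free: 10:00-10:30, 11:30-13:30, 14:30-17:00.
Hiro: free for 09:00-10:00. Noa: free for 09:00-10:00. Zara: not fully free for 09:00-10:00. Chen: not fully free for 09:00-10:00.

Chen, Zara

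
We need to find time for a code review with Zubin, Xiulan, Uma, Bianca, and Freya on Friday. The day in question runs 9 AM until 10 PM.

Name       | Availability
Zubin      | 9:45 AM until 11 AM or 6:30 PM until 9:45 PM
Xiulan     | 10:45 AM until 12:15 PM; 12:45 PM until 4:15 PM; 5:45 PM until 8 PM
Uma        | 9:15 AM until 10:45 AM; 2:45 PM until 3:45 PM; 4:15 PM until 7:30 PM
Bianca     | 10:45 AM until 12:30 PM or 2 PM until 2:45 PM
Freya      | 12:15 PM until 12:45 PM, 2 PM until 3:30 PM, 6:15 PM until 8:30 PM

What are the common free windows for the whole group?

Zubin ∩ Xiulan: 10:45-11:00, 18:30-20:00.
Zubin ∩ Xiulan ∩ Uma: 18:30-19:30.
Zubin ∩ Xiulan ∩ Uma ∩ Bianca: ∅.
Zubin ∩ Xiulan ∩ Uma ∩ Bianca ∩ Freya: ∅.
There is no time when everyone is free.

none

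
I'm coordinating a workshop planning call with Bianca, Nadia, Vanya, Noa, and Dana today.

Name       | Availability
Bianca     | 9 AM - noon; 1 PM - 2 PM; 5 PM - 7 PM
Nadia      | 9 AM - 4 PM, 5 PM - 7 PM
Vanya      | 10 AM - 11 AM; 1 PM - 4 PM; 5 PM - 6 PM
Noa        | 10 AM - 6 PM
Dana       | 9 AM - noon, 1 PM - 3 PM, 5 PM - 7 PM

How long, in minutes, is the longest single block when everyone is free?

Bianca ∩ Nadia: 09:00-12:00, 13:00-14:00, 17:00-19:00.
Bianca ∩ Nadia ∩ Vanya: 10:00-11:00, 13:00-14:00, 17:00-18:00.
Bianca ∩ Nadia ∩ Vanya ∩ Noa: 10:00-11:00, 13:00-14:00, 17:00-18:00.
Bianca ∩ Nadia ∩ Vanya ∩ Noa ∩ Dana: 10:00-11:00, 13:00-14:00, 17:00-18:00.
The longest is 10:00-11:00 at 60 minutes.

60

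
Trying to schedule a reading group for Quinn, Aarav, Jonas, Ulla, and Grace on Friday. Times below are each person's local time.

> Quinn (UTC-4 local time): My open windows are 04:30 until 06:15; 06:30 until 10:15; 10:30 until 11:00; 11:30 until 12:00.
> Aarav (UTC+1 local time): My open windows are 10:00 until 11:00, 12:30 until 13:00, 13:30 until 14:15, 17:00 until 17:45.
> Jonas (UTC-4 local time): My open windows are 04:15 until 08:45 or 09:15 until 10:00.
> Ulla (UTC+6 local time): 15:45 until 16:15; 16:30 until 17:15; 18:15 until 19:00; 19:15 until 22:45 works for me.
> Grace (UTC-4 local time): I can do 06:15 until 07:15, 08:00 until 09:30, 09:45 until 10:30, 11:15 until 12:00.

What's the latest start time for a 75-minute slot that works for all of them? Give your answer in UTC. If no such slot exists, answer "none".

Quinn in UTC: 08:30-10:15, 10:30-14:15, 14:30-15:00, 15:30-16:00 (add 4h to convert from UTC-4).
Aarav in UTC: 09:00-10:00, 11:30-12:00, 12:30-13:15, 16:00-16:45 (subtract 1h to convert from UTC+1).
Jonas in UTC: 08:15-12:45, 13:15-14:00 (add 4h to convert from UTC-4).
Ulla in UTC: 09:45-10:15, 10:30-11:15, 12:15-13:00, 13:15-16:45 (subtract 6h to convert from UTC+6).
Grace in UTC: 10:15-11:15, 12:00-13:30, 13:45-14:30, 15:15-16:00 (add 4h to convert from UTC-4).
Quinn ∩ Aarav: 09:00-10:00, 11:30-12:00, 12:30-13:15.
Quinn ∩ Aarav ∩ Jonas: 09:00-10:00, 11:30-12:00, 12:30-12:45.
Quinn ∩ Aarav ∩ Jonas ∩ Ulla: 09:45-10:00, 12:30-12:45.
Quinn ∩ Aarav ∩ Jonas ∩ Ulla ∩ Grace: 12:30-12:45.
No common window is at least 75 minutes long.

none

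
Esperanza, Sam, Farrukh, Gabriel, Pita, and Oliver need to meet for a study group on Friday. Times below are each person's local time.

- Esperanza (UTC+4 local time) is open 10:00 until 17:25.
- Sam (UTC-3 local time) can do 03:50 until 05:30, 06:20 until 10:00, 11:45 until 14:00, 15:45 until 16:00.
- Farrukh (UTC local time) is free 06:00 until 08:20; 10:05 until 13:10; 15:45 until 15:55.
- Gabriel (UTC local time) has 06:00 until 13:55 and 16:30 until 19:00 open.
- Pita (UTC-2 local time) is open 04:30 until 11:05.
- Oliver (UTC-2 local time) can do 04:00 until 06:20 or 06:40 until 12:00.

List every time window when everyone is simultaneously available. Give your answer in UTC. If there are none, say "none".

Esperanza in UTC: 06:00-13:25 (subtract 4h to convert from UTC+4).
Sam in UTC: 06:50-08:30, 09:20-13:00, 14:45-17:00, 18:45-19:00 (add 3h to convert from UTC-3).
Farrukh in UTC: 06:00-08:20, 10:05-13:10, 15:45-15:55.
Gabriel in UTC: 06:00-13:55, 16:30-19:00.
Pita in UTC: 06:30-13:05 (add 2h to convert from UTC-2).
Oliver in UTC: 06:00-08:20, 08:40-14:00 (add 2h to convert from UTC-2).
Esperanza ∩ Sam: 06:50-08:30, 09:20-13:00.
Esperanza ∩ Sam ∩ Farrukh: 06:50-08:20, 10:05-13:00.
Esperanza ∩ Sam ∩ Farrukh ∩ Gabriel: 06:50-08:20, 10:05-13:00.
Esperanza ∩ Sam ∩ Farrukh ∩ Gabriel ∩ Pita: 06:50-08:20, 10:05-13:00.
Esperanza ∩ Sam ∩ Farrukh ∩ Gabriel ∩ Pita ∩ Oliver: 06:50-08:20, 10:05-13:00.

06:50-08:20, 10:05-13:00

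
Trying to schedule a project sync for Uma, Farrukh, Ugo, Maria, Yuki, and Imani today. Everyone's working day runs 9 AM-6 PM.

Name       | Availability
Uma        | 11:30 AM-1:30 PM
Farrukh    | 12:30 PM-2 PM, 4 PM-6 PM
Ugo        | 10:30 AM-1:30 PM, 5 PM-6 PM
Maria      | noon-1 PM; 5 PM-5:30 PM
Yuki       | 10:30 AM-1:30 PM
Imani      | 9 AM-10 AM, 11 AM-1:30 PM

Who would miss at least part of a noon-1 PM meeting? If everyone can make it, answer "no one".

Farrukh

Uma: free for 12:00-13:00. Farrukh: not fully free for 12:00-13:00. Ugo: free for 12:00-13:00. Maria: free for 12:00-13:00. Yuki: free for 12:00-13:00. Imani: free for 12:00-13:00.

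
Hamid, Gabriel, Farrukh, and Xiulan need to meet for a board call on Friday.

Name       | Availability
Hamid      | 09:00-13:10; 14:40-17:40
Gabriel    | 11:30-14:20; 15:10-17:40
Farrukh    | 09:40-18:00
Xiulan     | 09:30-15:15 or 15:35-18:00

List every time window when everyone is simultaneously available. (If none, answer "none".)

Hamid ∩ Gabriel: 11:30-13:10, 15:10-17:40.
Hamid ∩ Gabriel ∩ Farrukh: 11:30-13:10, 15:10-17:40.
Hamid ∩ Gabriel ∩ Farrukh ∩ Xiulan: 11:30-13:10, 15:10-15:15, 15:35-17:40.

11:30-13:10, 15:10-15:15, 15:35-17:40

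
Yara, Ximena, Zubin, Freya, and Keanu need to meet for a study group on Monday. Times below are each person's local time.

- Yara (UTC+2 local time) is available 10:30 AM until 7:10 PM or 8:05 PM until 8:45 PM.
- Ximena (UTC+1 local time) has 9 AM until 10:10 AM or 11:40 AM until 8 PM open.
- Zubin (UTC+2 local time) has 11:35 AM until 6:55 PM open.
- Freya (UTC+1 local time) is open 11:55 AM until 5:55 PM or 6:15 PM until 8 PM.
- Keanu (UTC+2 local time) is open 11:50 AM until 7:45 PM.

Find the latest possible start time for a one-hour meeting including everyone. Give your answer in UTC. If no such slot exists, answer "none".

Yara in UTC: 08:30-17:10, 18:05-18:45 (subtract 2h to convert from UTC+2).
Ximena in UTC: 08:00-09:10, 10:40-19:00 (subtract 1h to convert from UTC+1).
Zubin in UTC: 09:35-16:55 (subtract 2h to convert from UTC+2).
Freya in UTC: 10:55-16:55, 17:15-19:00 (subtract 1h to convert from UTC+1).
Keanu in UTC: 09:50-17:45 (subtract 2h to convert from UTC+2).
Yara ∩ Ximena: 08:30-09:10, 10:40-17:10, 18:05-18:45.
Yara ∩ Ximena ∩ Zubin: 10:40-16:55.
Yara ∩ Ximena ∩ Zubin ∩ Freya: 10:55-16:55.
Yara ∩ Ximena ∩ Zubin ∩ Freya ∩ Keanu: 10:55-16:55.
Those are the intersection windows.
The last common window of at least 60 minutes is 10:55-16:55; a 60-minute meeting can start as late as 15:55 and still end by 16:55.

15:55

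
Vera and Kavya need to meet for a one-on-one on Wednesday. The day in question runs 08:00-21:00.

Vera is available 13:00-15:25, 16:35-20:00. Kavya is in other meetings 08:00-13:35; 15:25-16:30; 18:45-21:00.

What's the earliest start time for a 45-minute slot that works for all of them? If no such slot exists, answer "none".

Vera free: 13:00-15:25, 16:35-20:00.
Kavya free: 13:35-15:25, 16:30-18:45 (invert busy blocks within the working day).
Vera ∩ Kavya: 13:35-15:25, 16:35-18:45.
The first common window of at least 45 minutes is 13:35-15:25, so the earliest start is 13:35.

13:35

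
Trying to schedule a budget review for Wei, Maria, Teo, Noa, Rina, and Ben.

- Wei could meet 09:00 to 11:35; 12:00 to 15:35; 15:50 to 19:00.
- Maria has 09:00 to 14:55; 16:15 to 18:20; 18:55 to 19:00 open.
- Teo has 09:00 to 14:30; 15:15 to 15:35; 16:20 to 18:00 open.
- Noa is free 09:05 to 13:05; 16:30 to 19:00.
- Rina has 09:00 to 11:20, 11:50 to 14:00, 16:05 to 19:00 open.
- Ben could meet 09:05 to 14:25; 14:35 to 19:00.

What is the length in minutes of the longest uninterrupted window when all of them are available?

Wei ∩ Maria: 09:00-11:35, 12:00-14:55, 16:15-18:20, 18:55-19:00.
Wei ∩ Maria ∩ Teo: 09:00-11:35, 12:00-14:30, 16:20-18:00.
Wei ∩ Maria ∩ Teo ∩ Noa: 09:05-11:35, 12:00-13:05, 16:30-18:00.
Wei ∩ Maria ∩ Teo ∩ Noa ∩ Rina: 09:05-11:20, 12:00-13:05, 16:30-18:00.
Wei ∩ Maria ∩ Teo ∩ Noa ∩ Rina ∩ Ben: 09:05-11:20, 12:00-13:05, 16:30-18:00.
The longest is 09:05-11:20 at 135 minutes.

135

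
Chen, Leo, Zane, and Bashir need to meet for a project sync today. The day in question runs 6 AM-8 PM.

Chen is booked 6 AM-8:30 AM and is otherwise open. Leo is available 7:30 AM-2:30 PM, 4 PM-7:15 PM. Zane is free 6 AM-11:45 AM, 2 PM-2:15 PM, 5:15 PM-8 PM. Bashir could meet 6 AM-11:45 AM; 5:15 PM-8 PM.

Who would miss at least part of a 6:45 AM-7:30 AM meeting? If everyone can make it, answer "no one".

Chen, Leo

Chen free: 08:30-20:00 (invert busy blocks within the working day).
Leo free: 07:30-14:30, 16:00-19:15.
Zane free: 06:00-11:45, 14:00-14:15, 17:15-20:00.
Bashir free: 06:00-11:45, 17:15-20:00.
Chen: not fully free for 06:45-07:30. Leo: not fully free for 06:45-07:30. Zane: free for 06:45-07:30. Bashir: free for 06:45-07:30.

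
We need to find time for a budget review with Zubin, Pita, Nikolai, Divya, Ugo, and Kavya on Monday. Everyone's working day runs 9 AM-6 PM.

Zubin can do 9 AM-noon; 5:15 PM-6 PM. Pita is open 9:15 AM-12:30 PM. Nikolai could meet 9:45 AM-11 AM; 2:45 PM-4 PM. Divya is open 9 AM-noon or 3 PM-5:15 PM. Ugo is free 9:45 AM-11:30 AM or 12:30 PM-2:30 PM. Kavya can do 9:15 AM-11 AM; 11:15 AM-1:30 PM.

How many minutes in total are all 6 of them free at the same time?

Zubin ∩ Pita: 09:15-12:00.
Zubin ∩ Pita ∩ Nikolai: 09:45-11:00.
Zubin ∩ Pita ∩ Nikolai ∩ Divya: 09:45-11:00.
Zubin ∩ Pita ∩ Nikolai ∩ Divya ∩ Ugo: 09:45-11:00.
Zubin ∩ Pita ∩ Nikolai ∩ Divya ∩ Ugo ∩ Kavya: 09:45-11:00.
That's a single block of 75 minutes.

75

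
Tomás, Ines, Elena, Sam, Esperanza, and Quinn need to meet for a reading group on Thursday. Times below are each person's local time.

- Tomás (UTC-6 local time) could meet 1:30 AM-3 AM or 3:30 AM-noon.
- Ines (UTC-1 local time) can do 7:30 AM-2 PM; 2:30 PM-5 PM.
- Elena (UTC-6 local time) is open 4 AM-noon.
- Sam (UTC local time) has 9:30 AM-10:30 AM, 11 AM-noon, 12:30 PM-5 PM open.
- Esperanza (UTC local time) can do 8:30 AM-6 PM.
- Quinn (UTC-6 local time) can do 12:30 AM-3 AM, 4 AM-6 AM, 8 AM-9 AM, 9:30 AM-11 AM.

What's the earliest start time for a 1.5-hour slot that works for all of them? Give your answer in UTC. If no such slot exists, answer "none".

15:30

Tomás in UTC: 07:30-09:00, 09:30-18:00 (add 6h to convert from UTC-6).
Ines in UTC: 08:30-15:00, 15:30-18:00 (add 1h to convert from UTC-1).
Elena in UTC: 10:00-18:00 (add 6h to convert from UTC-6).
Sam in UTC: 09:30-10:30, 11:00-12:00, 12:30-17:00.
Esperanza in UTC: 08:30-18:00.
Quinn in UTC: 06:30-09:00, 10:00-12:00, 14:00-15:00, 15:30-17:00 (add 6h to convert from UTC-6).
Tomás ∩ Ines: 08:30-09:00, 09:30-15:00, 15:30-18:00.
Tomás ∩ Ines ∩ Elena: 10:00-15:00, 15:30-18:00.
Tomás ∩ Ines ∩ Elena ∩ Sam: 10:00-10:30, 11:00-12:00, 12:30-15:00, 15:30-17:00.
Tomás ∩ Ines ∩ Elena ∩ Sam ∩ Esperanza: 10:00-10:30, 11:00-12:00, 12:30-15:00, 15:30-17:00.
Tomás ∩ Ines ∩ Elena ∩ Sam ∩ Esperanza ∩ Quinn: 10:00-10:30, 11:00-12:00, 14:00-15:00, 15:30-17:00.
The first common window of at least 90 minutes is 15:30-17:00, so the earliest start is 15:30.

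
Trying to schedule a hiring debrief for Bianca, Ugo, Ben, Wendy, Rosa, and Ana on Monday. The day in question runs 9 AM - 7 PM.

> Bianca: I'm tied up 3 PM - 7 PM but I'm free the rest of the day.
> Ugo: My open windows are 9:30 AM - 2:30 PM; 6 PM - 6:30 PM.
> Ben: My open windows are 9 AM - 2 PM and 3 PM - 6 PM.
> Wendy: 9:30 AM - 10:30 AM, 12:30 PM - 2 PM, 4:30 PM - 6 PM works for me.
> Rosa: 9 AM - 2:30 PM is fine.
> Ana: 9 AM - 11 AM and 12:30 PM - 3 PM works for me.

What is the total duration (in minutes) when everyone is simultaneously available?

150

Bianca free: 09:00-15:00 (invert busy blocks within the working day).
Ugo free: 09:30-14:30, 18:00-18:30.
Ben free: 09:00-14:00, 15:00-18:00.
Wendy free: 09:30-10:30, 12:30-14:00, 16:30-18:00.
Rosa free: 09:00-14:30.
Ana free: 09:00-11:00, 12:30-15:00.
Bianca ∩ Ugo: 09:30-14:30.
Bianca ∩ Ugo ∩ Ben: 09:30-14:00.
Bianca ∩ Ugo ∩ Ben ∩ Wendy: 09:30-10:30, 12:30-14:00.
Bianca ∩ Ugo ∩ Ben ∩ Wendy ∩ Rosa: 09:30-10:30, 12:30-14:00.
Bianca ∩ Ugo ∩ Ben ∩ Wendy ∩ Rosa ∩ Ana: 09:30-10:30, 12:30-14:00.
Those are the intersection windows.
Summing the common windows: 60 + 90 = 150 minutes.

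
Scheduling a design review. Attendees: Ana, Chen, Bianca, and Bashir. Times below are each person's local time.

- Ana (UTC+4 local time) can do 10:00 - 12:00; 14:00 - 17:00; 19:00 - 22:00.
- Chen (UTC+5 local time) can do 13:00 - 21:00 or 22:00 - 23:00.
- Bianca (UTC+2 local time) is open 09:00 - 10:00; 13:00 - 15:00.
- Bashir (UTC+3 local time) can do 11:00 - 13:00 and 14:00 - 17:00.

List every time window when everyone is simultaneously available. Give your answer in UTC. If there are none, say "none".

Ana in UTC: 06:00-08:00, 10:00-13:00, 15:00-18:00 (subtract 4h to convert from UTC+4).
Chen in UTC: 08:00-16:00, 17:00-18:00 (subtract 5h to convert from UTC+5).
Bianca in UTC: 07:00-08:00, 11:00-13:00 (subtract 2h to convert from UTC+2).
Bashir in UTC: 08:00-10:00, 11:00-14:00 (subtract 3h to convert from UTC+3).
Ana ∩ Chen: 10:00-13:00, 15:00-16:00, 17:00-18:00.
Ana ∩ Chen ∩ Bianca: 11:00-13:00.
Ana ∩ Chen ∩ Bianca ∩ Bashir: 11:00-13:00.
Those are the intersection windows.

11:00-13:00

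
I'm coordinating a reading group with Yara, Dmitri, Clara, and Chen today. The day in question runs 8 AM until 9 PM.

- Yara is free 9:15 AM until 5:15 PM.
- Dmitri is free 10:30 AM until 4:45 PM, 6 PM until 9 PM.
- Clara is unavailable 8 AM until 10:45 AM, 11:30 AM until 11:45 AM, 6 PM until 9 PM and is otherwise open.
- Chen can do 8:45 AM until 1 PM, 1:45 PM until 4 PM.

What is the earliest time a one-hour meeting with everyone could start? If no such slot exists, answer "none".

11:45

Yara free: 09:15-17:15.
Dmitri free: 10:30-16:45, 18:00-21:00.
Clara free: 10:45-11:30, 11:45-18:00 (invert busy blocks within the working day).
Chen free: 08:45-13:00, 13:45-16:00.
Yara ∩ Dmitri: 10:30-16:45.
Yara ∩ Dmitri ∩ Clara: 10:45-11:30, 11:45-16:45.
Yara ∩ Dmitri ∩ Clara ∩ Chen: 10:45-11:30, 11:45-13:00, 13:45-16:00.
The first common window of at least 60 minutes is 11:45-13:00, so the earliest start is 11:45.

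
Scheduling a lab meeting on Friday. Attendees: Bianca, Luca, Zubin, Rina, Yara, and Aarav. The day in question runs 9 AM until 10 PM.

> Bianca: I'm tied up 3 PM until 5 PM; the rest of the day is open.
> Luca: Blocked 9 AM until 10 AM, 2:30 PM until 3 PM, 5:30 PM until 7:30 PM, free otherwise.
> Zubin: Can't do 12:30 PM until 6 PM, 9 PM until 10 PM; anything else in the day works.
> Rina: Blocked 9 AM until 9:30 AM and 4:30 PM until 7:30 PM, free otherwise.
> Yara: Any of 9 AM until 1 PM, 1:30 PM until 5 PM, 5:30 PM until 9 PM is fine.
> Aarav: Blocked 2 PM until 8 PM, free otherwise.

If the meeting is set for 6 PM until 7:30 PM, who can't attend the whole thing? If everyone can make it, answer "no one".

Bianca free: 09:00-15:00, 17:00-22:00 (invert busy blocks within the working day).
Luca free: 10:00-14:30, 15:00-17:30, 19:30-22:00 (invert busy blocks within the working day).
Zubin free: 09:00-12:30, 18:00-21:00 (invert busy blocks within the working day).
Rina free: 09:30-16:30, 19:30-22:00 (invert busy blocks within the working day).
Yara free: 09:00-13:00, 13:30-17:00, 17:30-21:00.
Aarav free: 09:00-14:00, 20:00-22:00 (invert busy blocks within the working day).
Bianca: free for 18:00-19:30. Luca: not fully free for 18:00-19:30. Zubin: free for 18:00-19:30. Rina: not fully free for 18:00-19:30. Yara: free for 18:00-19:30. Aarav: not fully free for 18:00-19:30.

Aarav, Luca, Rina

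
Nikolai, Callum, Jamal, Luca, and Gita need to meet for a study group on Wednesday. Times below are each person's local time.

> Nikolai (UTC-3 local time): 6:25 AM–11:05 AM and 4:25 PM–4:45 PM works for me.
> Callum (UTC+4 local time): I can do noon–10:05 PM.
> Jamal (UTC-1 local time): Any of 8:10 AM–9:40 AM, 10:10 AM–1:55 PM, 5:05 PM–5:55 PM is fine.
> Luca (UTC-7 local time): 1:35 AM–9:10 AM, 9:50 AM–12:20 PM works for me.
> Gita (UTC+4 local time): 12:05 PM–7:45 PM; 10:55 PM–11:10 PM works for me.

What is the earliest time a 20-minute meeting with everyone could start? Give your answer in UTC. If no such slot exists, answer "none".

Nikolai in UTC: 09:25-14:05, 19:25-19:45 (add 3h to convert from UTC-3).
Callum in UTC: 08:00-18:05 (subtract 4h to convert from UTC+4).
Jamal in UTC: 09:10-10:40, 11:10-14:55, 18:05-18:55 (add 1h to convert from UTC-1).
Luca in UTC: 08:35-16:10, 16:50-19:20 (add 7h to convert from UTC-7).
Gita in UTC: 08:05-15:45, 18:55-19:10 (subtract 4h to convert from UTC+4).
Nikolai ∩ Callum: 09:25-14:05.
Nikolai ∩ Callum ∩ Jamal: 09:25-10:40, 11:10-14:05.
Nikolai ∩ Callum ∩ Jamal ∩ Luca: 09:25-10:40, 11:10-14:05.
Nikolai ∩ Callum ∩ Jamal ∩ Luca ∩ Gita: 09:25-10:40, 11:10-14:05.
The first common window of at least 20 minutes is 09:25-10:40, so the earliest start is 09:25.

09:25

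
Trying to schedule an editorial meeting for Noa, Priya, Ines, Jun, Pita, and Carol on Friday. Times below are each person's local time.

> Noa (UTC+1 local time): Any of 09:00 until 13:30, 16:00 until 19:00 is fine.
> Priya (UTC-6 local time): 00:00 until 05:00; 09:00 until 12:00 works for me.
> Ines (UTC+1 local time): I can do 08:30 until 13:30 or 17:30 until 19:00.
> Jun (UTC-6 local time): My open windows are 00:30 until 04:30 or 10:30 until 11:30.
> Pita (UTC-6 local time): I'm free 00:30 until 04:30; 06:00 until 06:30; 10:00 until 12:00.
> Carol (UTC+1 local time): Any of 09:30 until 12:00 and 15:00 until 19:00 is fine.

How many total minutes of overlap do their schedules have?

180

Noa in UTC: 08:00-12:30, 15:00-18:00 (subtract 1h to convert from UTC+1).
Priya in UTC: 06:00-11:00, 15:00-18:00 (add 6h to convert from UTC-6).
Ines in UTC: 07:30-12:30, 16:30-18:00 (subtract 1h to convert from UTC+1).
Jun in UTC: 06:30-10:30, 16:30-17:30 (add 6h to convert from UTC-6).
Pita in UTC: 06:30-10:30, 12:00-12:30, 16:00-18:00 (add 6h to convert from UTC-6).
Carol in UTC: 08:30-11:00, 14:00-18:00 (subtract 1h to convert from UTC+1).
Noa ∩ Priya: 08:00-11:00, 15:00-18:00.
Noa ∩ Priya ∩ Ines: 08:00-11:00, 16:30-18:00.
Noa ∩ Priya ∩ Ines ∩ Jun: 08:00-10:30, 16:30-17:30.
Noa ∩ Priya ∩ Ines ∩ Jun ∩ Pita: 08:00-10:30, 16:30-17:30.
Noa ∩ Priya ∩ Ines ∩ Jun ∩ Pita ∩ Carol: 08:30-10:30, 16:30-17:30.
Those are the intersection windows.
Summing the common windows: 120 + 60 = 180 minutes.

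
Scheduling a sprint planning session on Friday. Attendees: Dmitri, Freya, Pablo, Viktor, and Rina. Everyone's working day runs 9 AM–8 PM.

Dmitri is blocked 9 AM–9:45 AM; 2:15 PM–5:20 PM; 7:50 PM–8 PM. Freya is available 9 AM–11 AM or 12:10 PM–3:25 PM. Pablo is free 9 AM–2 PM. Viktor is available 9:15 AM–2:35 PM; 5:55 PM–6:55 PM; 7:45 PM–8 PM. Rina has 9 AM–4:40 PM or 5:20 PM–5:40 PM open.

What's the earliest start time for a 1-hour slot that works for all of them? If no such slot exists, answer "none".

09:45

Dmitri free: 09:45-14:15, 17:20-19:50 (invert busy blocks within the working day).
Freya free: 09:00-11:00, 12:10-15:25.
Pablo free: 09:00-14:00.
Viktor free: 09:15-14:35, 17:55-18:55, 19:45-20:00.
Rina free: 09:00-16:40, 17:20-17:40.
Dmitri ∩ Freya: 09:45-11:00, 12:10-14:15.
Dmitri ∩ Freya ∩ Pablo: 09:45-11:00, 12:10-14:00.
Dmitri ∩ Freya ∩ Pablo ∩ Viktor: 09:45-11:00, 12:10-14:00.
Dmitri ∩ Freya ∩ Pablo ∩ Viktor ∩ Rina: 09:45-11:00, 12:10-14:00.
The first common window of at least 60 minutes is 09:45-11:00, so the earliest start is 09:45.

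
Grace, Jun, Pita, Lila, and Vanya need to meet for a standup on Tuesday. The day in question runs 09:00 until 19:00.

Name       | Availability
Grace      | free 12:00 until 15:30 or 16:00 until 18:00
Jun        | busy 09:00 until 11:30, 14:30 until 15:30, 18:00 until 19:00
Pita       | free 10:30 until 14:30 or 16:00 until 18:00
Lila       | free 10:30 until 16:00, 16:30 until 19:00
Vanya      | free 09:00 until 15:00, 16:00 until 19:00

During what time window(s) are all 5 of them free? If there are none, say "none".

Grace free: 12:00-15:30, 16:00-18:00.
Jun free: 11:30-14:30, 15:30-18:00 (invert busy blocks within the working day).
Pita free: 10:30-14:30, 16:00-18:00.
Lila free: 10:30-16:00, 16:30-19:00.
Vanya free: 09:00-15:00, 16:00-19:00.
Grace ∩ Jun: 12:00-14:30, 16:00-18:00.
Grace ∩ Jun ∩ Pita: 12:00-14:30, 16:00-18:00.
Grace ∩ Jun ∩ Pita ∩ Lila: 12:00-14:30, 16:30-18:00.
Grace ∩ Jun ∩ Pita ∩ Lila ∩ Vanya: 12:00-14:30, 16:30-18:00.
So the common availability across everyone is 12:00-14:30, 16:30-18:00.

12:00-14:30, 16:30-18:00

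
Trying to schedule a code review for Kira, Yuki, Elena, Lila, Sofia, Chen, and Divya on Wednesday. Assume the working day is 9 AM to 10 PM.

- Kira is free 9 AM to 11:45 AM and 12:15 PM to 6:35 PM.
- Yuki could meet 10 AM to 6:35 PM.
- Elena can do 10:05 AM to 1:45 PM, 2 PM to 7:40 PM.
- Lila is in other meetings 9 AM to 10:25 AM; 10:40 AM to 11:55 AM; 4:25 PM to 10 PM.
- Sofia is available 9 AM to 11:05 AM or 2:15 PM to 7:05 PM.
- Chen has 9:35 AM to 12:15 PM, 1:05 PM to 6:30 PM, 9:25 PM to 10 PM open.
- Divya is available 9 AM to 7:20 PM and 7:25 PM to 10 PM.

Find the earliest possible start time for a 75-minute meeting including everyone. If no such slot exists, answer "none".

14:15

Kira free: 09:00-11:45, 12:15-18:35.
Yuki free: 10:00-18:35.
Elena free: 10:05-13:45, 14:00-19:40.
Lila free: 10:25-10:40, 11:55-16:25 (invert busy blocks within the working day).
Sofia free: 09:00-11:05, 14:15-19:05.
Chen free: 09:35-12:15, 13:05-18:30, 21:25-22:00.
Divya free: 09:00-19:20, 19:25-22:00.
Kira ∩ Yuki: 10:00-11:45, 12:15-18:35.
Kira ∩ Yuki ∩ Elena: 10:05-11:45, 12:15-13:45, 14:00-18:35.
Kira ∩ Yuki ∩ Elena ∩ Lila: 10:25-10:40, 12:15-13:45, 14:00-16:25.
Kira ∩ Yuki ∩ Elena ∩ Lila ∩ Sofia: 10:25-10:40, 14:15-16:25.
Kira ∩ Yuki ∩ Elena ∩ Lila ∩ Sofia ∩ Chen: 10:25-10:40, 14:15-16:25.
Kira ∩ Yuki ∩ Elena ∩ Lila ∩ Sofia ∩ Chen ∩ Divya: 10:25-10:40, 14:15-16:25.
The first common window of at least 75 minutes is 14:15-16:25, so the earliest start is 14:15.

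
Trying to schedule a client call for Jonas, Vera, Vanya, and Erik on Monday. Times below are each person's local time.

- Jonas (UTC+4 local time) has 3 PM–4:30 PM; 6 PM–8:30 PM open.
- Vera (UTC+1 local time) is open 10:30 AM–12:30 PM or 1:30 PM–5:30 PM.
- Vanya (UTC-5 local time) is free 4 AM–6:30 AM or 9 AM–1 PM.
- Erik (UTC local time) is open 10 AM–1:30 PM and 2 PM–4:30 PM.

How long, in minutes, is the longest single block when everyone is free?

150

Jonas in UTC: 11:00-12:30, 14:00-16:30 (subtract 4h to convert from UTC+4).
Vera in UTC: 09:30-11:30, 12:30-16:30 (subtract 1h to convert from UTC+1).
Vanya in UTC: 09:00-11:30, 14:00-18:00 (add 5h to convert from UTC-5).
Erik in UTC: 10:00-13:30, 14:00-16:30.
Jonas ∩ Vera: 11:00-11:30, 14:00-16:30.
Jonas ∩ Vera ∩ Vanya: 11:00-11:30, 14:00-16:30.
Jonas ∩ Vera ∩ Vanya ∩ Erik: 11:00-11:30, 14:00-16:30.
So the common availability across everyone is 11:00-11:30, 14:00-16:30.
The longest is 14:00-16:30 at 150 minutes.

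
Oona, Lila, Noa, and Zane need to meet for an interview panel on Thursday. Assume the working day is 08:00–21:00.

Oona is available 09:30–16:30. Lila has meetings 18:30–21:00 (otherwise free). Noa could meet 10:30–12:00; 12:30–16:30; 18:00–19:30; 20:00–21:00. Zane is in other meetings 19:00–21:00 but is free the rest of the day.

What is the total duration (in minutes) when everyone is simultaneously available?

330

Oona free: 09:30-16:30.
Lila free: 08:00-18:30 (invert busy blocks within the working day).
Noa free: 10:30-12:00, 12:30-16:30, 18:00-19:30, 20:00-21:00.
Zane free: 08:00-19:00 (invert busy blocks within the working day).
Oona ∩ Lila: 09:30-16:30.
Oona ∩ Lila ∩ Noa: 10:30-12:00, 12:30-16:30.
Oona ∩ Lila ∩ Noa ∩ Zane: 10:30-12:00, 12:30-16:30.
So the common availability across everyone is 10:30-12:00, 12:30-16:30.
Summing the common windows: 90 + 240 = 330 minutes.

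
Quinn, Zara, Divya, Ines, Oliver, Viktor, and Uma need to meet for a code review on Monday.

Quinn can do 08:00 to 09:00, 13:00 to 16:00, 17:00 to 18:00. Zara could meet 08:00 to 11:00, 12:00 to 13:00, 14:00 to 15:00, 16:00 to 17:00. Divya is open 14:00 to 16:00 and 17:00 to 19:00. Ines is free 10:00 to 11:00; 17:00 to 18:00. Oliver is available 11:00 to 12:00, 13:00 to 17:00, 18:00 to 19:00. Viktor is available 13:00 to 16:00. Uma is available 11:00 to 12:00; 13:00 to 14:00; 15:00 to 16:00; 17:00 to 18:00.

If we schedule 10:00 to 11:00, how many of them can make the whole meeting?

Zara and Ines can make the full 10:00-11:00 slot — that's 2.

2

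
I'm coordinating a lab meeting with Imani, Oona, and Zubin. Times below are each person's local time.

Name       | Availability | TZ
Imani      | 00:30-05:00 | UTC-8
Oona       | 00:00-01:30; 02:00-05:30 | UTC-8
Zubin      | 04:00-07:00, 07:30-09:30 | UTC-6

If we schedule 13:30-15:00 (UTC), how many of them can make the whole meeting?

1

Imani in UTC: 08:30-13:00 (add 8h to convert from UTC-8).
Oona in UTC: 08:00-09:30, 10:00-13:30 (add 8h to convert from UTC-8).
Zubin in UTC: 10:00-13:00, 13:30-15:30 (add 6h to convert from UTC-6).
Zubin can make the full 13:30-15:00 slot — that's 1.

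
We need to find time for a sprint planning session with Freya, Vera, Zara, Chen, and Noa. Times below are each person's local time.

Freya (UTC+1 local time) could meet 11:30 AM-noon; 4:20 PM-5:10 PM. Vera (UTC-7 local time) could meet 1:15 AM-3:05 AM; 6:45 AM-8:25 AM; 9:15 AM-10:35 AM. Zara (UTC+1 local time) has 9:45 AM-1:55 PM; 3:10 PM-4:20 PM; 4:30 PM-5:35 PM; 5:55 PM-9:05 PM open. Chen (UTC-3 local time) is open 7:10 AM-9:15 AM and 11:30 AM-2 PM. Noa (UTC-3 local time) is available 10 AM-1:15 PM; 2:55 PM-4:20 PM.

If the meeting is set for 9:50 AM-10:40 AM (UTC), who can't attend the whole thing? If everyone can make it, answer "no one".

Chen, Freya, Noa, Vera

Freya in UTC: 10:30-11:00, 15:20-16:10 (subtract 1h to convert from UTC+1).
Vera in UTC: 08:15-10:05, 13:45-15:25, 16:15-17:35 (add 7h to convert from UTC-7).
Zara in UTC: 08:45-12:55, 14:10-15:20, 15:30-16:35, 16:55-20:05 (subtract 1h to convert from UTC+1).
Chen in UTC: 10:10-12:15, 14:30-17:00 (add 3h to convert from UTC-3).
Noa in UTC: 13:00-16:15, 17:55-19:20 (add 3h to convert from UTC-3).
Freya: not fully free for 09:50-10:40. Vera: not fully free for 09:50-10:40. Zara: free for 09:50-10:40. Chen: not fully free for 09:50-10:40. Noa: not fully free for 09:50-10:40.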